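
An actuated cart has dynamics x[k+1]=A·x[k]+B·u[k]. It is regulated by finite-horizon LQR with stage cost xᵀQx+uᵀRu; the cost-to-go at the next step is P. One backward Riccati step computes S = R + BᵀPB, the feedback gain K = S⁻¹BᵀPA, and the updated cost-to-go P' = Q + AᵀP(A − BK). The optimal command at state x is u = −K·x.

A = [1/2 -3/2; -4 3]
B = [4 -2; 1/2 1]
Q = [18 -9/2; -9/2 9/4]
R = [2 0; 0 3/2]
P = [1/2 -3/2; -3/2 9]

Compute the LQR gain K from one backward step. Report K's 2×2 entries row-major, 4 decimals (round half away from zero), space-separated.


BᵀP = [1.2500 -1.5000; -2.5000 12.0000]
S = R + BᵀPB = [2 0; 0 3/2] + [4.2500 -4.0000; -4.0000 17.0000] = [6.2500 -4.0000; -4.0000 18.5000]
BᵀPA = [6.6250 -6.3750; -49.2500 39.7500]
K = S⁻¹·BᵀPA = [-0.7472 0.4122; -2.8237 2.2378]
A−BK = [-2.1587 1.3269; -0.8027 0.5561]
AᵀP(A−BK) = [16.0071 -12.1456; -12.1456 9.3014]
P' = Q + AᵀP(A−BK) = [34.0071 -16.6456; -16.6456 11.5514]
tr(P') = 45.5585

-0.7472 0.4122 -2.8237 2.2378


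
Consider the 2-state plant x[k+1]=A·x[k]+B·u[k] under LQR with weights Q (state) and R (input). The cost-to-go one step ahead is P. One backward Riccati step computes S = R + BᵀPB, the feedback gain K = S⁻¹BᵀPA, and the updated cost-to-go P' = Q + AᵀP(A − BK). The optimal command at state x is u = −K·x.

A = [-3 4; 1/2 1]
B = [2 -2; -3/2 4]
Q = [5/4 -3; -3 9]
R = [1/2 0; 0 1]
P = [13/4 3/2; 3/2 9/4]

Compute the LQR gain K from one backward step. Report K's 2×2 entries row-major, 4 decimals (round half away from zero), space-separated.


BᵀP = [4.2500 -0.3750; -0.5000 6.0000]
S = R + BᵀPB = [1/2 0; 0 1] + [9.0625 -10.0000; -10.0000 25.0000] = [9.5625 -10.0000; -10.0000 26.0000]
BᵀPA = [-12.9375 16.6250; 4.5000 4.0000]
K = S⁻¹·BᵀPA = [-1.9605 3.1775; -0.5810 1.3759]
A−BK = [-0.2410 0.3970; -0.1169 0.2624]
AᵀP(A−BK) = [2.5632 -4.4584; -4.4584 7.9209]
P' = Q + AᵀP(A−BK) = [3.8132 -7.4584; -7.4584 16.9209]
tr(P') = 20.7341

-1.9605 3.1775 -0.5810 1.3759


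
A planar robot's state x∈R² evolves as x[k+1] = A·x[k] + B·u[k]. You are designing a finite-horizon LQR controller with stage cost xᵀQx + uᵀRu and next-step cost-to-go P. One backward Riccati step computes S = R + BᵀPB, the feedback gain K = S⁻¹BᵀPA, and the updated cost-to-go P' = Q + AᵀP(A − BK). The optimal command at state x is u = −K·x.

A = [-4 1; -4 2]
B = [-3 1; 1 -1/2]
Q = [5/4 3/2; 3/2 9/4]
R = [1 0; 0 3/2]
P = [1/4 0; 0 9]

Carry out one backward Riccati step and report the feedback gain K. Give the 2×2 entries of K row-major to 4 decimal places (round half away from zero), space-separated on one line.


BᵀP = [-0.7500 9.0000; 0.2500 -4.5000]
S = R + BᵀPB = [1 0; 0 3/2] + [11.2500 -5.2500; -5.2500 2.5000] = [12.2500 -5.2500; -5.2500 4.0000]
BᵀPA = [-33.0000 17.2500; 17.0000 -8.7500]
K = S⁻¹·BᵀPA = [-1.9942 1.0758; 1.6327 -0.7755]
A−BK = [-11.6152 5.0029; -1.1895 0.5364]
AᵀP(A−BK) = [54.4373 -24.3149; -24.3149 10.9067]
P' = Q + AᵀP(A−BK) = [55.6873 -22.8149; -22.8149 13.1567]
tr(P') = 68.8440

-1.9942 1.0758 1.6327 -0.7755


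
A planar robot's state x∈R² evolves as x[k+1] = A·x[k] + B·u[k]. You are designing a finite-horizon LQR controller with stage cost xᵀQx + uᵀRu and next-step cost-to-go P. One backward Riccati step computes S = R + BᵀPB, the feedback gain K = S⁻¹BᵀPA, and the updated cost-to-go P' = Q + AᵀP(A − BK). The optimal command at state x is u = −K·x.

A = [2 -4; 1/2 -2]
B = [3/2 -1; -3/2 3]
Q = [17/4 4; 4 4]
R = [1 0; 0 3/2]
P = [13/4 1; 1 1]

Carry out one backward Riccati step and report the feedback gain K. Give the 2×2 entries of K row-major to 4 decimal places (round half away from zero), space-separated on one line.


BᵀP = [3.3750 0.0000; -0.2500 2.0000]
S = R + BᵀPB = [1 0; 0 3/2] + [5.0625 -3.3750; -3.3750 6.2500] = [6.0625 -3.3750; -3.3750 7.7500]
BᵀPA = [6.7500 -13.5000; 0.5000 -3.0000]
K = S⁻¹·BᵀPA = [1.5171 -3.2239; 0.7252 -1.7910]
A−BK = [0.4495 -0.9552; 0.6001 -1.4627]
AᵀP(A−BK) = [4.6468 -10.3433; -10.3433 23.1045]
P' = Q + AᵀP(A−BK) = [8.8968 -6.3433; -6.3433 27.1045]
tr(P') = 36.0013

1.5171 -3.2239 0.7252 -1.7910


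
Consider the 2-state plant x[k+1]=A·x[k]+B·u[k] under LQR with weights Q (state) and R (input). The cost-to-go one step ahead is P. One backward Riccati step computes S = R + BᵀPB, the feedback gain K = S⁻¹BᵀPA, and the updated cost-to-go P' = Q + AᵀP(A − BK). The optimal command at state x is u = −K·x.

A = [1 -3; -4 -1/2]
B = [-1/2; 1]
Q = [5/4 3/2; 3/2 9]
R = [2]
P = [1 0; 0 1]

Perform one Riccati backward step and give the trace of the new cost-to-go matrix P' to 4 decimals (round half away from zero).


29.9615

BᵀP = [-0.5000 1.0000]
S = R + BᵀPB = [2] + [1.2500] = [3.2500]
BᵀPA = [-4.5000 1.0000]
K = S⁻¹·BᵀPA = [-1.3846 0.3077]
A−BK = [0.3077 -2.8462; -2.6154 -0.8077]
AᵀP(A−BK) = [10.7692 0.3846; 0.3846 8.9423]
P' = Q + AᵀP(A−BK) = [12.0192 1.8846; 1.8846 17.9423]
tr(P') = 29.9615


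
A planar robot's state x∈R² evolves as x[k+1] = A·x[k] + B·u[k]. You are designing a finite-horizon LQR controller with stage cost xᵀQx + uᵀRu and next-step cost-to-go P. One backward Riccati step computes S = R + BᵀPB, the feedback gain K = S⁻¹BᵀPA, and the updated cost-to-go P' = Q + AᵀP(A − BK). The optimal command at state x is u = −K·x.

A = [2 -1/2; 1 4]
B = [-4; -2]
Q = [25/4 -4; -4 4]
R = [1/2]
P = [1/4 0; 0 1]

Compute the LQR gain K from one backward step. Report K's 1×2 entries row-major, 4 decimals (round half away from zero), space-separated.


BᵀP = [-1.0000 -2.0000]
S = R + BᵀPB = [1/2] + [8.0000] = [8.5000]
BᵀPA = [-4.0000 -7.5000]
K = S⁻¹·BᵀPA = [-0.4706 -0.8824]
A−BK = [0.1176 -4.0294; 0.0588 2.2353]
AᵀP(A−BK) = [0.1176 0.2206; 0.2206 9.4449]
P' = Q + AᵀP(A−BK) = [6.3676 -3.7794; -3.7794 13.4449]
tr(P') = 19.8125

-0.4706 -0.8824


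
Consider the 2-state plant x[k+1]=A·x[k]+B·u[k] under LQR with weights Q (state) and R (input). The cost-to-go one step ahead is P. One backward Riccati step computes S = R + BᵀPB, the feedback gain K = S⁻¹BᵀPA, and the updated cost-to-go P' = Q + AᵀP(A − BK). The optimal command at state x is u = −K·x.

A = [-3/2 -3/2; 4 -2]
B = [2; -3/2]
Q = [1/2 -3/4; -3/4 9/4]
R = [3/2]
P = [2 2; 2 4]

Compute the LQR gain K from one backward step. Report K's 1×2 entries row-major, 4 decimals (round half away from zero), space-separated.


-1.4615 0.3846

BᵀP = [1.0000 -2.0000]
S = R + BᵀPB = [3/2] + [5.0000] = [6.5000]
BᵀPA = [-9.5000 2.5000]
K = S⁻¹·BᵀPA = [-1.4615 0.3846]
A−BK = [1.4231 -2.2692; 1.8077 -1.4231]
AᵀP(A−BK) = [30.6154 -29.8462; -29.8462 31.5385]
P' = Q + AᵀP(A−BK) = [31.1154 -30.5962; -30.5962 33.7885]
tr(P') = 64.9038


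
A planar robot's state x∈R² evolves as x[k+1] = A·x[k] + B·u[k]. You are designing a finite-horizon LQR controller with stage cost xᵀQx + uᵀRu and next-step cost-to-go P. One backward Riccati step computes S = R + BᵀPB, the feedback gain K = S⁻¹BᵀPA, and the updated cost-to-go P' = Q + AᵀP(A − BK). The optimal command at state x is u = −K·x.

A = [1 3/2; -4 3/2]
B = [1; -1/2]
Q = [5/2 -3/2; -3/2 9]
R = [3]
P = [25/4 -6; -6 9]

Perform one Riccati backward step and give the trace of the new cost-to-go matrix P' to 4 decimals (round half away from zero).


66.7723

BᵀP = [9.2500 -10.5000]
S = R + BᵀPB = [3] + [14.5000] = [17.5000]
BᵀPA = [51.2500 -1.8750]
K = S⁻¹·BᵀPA = [2.9286 -0.1071]
A−BK = [-1.9286 1.6071; -2.5357 1.4464]
AᵀP(A−BK) = [48.1607 -12.1339; -12.1339 7.1116]
P' = Q + AᵀP(A−BK) = [50.6607 -13.6339; -13.6339 16.1116]
tr(P') = 66.7723


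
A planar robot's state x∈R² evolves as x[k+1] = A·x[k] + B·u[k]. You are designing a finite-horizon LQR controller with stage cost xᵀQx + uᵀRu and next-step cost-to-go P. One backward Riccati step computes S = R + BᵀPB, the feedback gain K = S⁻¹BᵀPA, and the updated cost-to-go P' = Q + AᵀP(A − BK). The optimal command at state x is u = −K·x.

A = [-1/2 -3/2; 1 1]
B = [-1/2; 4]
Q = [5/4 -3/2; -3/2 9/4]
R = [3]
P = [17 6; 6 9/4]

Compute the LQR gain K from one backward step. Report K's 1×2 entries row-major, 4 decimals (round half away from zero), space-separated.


-0.0909 -0.8961

BᵀP = [15.5000 6.0000]
S = R + BᵀPB = [3] + [16.2500] = [19.2500]
BᵀPA = [-1.7500 -17.2500]
K = S⁻¹·BᵀPA = [-0.0909 -0.8961]
A−BK = [-0.5455 -1.9481; 1.3636 4.5844]
AᵀP(A−BK) = [0.3409 1.4318; 1.4318 7.0422]
P' = Q + AᵀP(A−BK) = [1.5909 -0.0682; -0.0682 9.2922]
tr(P') = 10.8831


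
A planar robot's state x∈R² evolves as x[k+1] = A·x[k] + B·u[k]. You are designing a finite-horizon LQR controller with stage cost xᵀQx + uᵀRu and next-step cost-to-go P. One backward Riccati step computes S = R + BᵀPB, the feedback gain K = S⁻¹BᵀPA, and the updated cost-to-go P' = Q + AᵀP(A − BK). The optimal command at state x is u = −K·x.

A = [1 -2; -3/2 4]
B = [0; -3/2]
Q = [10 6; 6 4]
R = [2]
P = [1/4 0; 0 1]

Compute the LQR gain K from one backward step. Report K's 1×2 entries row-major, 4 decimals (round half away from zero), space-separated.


0.5294 -1.4118

BᵀP = [0.0000 -1.5000]
S = R + BᵀPB = [2] + [2.2500] = [4.2500]
BᵀPA = [2.2500 -6.0000]
K = S⁻¹·BᵀPA = [0.5294 -1.4118]
A−BK = [1.0000 -2.0000; -0.7059 1.8824]
AᵀP(A−BK) = [1.3088 -3.3235; -3.3235 8.5294]
P' = Q + AᵀP(A−BK) = [11.3088 2.6765; 2.6765 12.5294]
tr(P') = 23.8382


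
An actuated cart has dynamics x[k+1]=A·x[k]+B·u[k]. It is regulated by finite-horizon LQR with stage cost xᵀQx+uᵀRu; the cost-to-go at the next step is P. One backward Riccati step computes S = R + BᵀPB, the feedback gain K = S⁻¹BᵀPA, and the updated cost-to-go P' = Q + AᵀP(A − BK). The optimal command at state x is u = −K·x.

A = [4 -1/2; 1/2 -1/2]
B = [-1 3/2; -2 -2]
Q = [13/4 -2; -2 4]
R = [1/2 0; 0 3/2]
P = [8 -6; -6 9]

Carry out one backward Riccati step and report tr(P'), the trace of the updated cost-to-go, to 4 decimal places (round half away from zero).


11.9283

BᵀP = [4.0000 -12.0000; 24.0000 -27.0000]
S = R + BᵀPB = [1/2 0; 0 3/2] + [20.0000 30.0000; 30.0000 90.0000] = [20.5000 30.0000; 30.0000 91.5000]
BᵀPA = [10.0000 4.0000; 82.5000 1.5000]
K = S⁻¹·BᵀPA = [-1.5988 0.3290; 1.4258 -0.0915]
A−BK = [0.2625 -0.0338; 0.1541 -0.0250]
AᵀP(A−BK) = [4.6070 -0.4937; -0.4937 0.0713]
P' = Q + AᵀP(A−BK) = [7.8570 -2.4937; -2.4937 4.0713]
tr(P') = 11.9283


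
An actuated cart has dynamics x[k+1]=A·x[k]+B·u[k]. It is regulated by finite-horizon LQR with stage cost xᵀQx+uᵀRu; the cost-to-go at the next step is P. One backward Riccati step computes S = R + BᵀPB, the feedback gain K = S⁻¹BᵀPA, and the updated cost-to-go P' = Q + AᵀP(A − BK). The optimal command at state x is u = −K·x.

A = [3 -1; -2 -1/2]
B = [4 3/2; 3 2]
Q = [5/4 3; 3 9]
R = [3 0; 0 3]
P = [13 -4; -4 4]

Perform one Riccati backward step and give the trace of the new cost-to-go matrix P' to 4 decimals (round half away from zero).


54.0566

BᵀP = [40.0000 -4.0000; 11.5000 2.0000]
S = R + BᵀPB = [3 0; 0 3] + [148.0000 52.0000; 52.0000 21.2500] = [151.0000 52.0000; 52.0000 24.2500]
BᵀPA = [128.0000 -38.0000; 30.5000 -12.5000]
K = S⁻¹·BᵀPA = [1.5850 -0.2835; -2.1410 0.0924]
A−BK = [-0.1284 -0.0047; -2.4730 0.1656]
AᵀP(A−BK) = [43.4236 -3.5333; -3.5333 0.3829]
P' = Q + AᵀP(A−BK) = [44.6736 -0.5333; -0.5333 9.3829]
tr(P') = 54.0566


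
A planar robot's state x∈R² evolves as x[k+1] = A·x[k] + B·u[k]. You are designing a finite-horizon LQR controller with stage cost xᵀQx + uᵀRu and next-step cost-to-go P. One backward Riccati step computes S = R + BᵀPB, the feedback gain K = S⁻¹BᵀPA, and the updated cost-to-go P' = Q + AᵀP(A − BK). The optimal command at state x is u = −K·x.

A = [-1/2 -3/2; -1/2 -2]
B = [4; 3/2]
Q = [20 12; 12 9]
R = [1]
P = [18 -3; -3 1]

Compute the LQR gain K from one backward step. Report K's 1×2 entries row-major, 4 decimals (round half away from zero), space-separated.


-0.1117 -0.3144

BᵀP = [67.5000 -10.5000]
S = R + BᵀPB = [1] + [254.2500] = [255.2500]
BᵀPA = [-28.5000 -80.2500]
K = S⁻¹·BᵀPA = [-0.1117 -0.3144]
A−BK = [-0.0534 -0.2424; -0.3325 -1.5284]
AᵀP(A−BK) = [0.0678 0.2897; 0.2897 1.2696]
P' = Q + AᵀP(A−BK) = [20.0678 12.2897; 12.2897 10.2696]
tr(P') = 30.3374


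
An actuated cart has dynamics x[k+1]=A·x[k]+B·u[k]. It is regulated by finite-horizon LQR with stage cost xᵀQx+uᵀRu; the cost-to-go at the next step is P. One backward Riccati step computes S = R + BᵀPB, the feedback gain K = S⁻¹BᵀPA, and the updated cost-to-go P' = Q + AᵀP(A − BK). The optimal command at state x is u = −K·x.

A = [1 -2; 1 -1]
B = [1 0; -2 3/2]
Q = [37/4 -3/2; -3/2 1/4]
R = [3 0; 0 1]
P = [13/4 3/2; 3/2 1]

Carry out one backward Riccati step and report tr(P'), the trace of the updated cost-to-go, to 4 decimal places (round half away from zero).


20.7830

BᵀP = [0.2500 -0.5000; 2.2500 1.5000]
S = R + BᵀPB = [3 0; 0 1] + [1.2500 -0.7500; -0.7500 2.2500] = [4.2500 -0.7500; -0.7500 3.2500]
BᵀPA = [-0.2500 0.0000; 3.7500 -6.0000]
K = S⁻¹·BᵀPA = [0.1509 -0.3396; 1.1887 -1.9245]
A−BK = [0.8491 -1.6604; -0.4811 1.2075]
AᵀP(A−BK) = [2.8302 -4.8679; -4.8679 8.4528]
P' = Q + AᵀP(A−BK) = [12.0802 -6.3679; -6.3679 8.7028]
tr(P') = 20.7830


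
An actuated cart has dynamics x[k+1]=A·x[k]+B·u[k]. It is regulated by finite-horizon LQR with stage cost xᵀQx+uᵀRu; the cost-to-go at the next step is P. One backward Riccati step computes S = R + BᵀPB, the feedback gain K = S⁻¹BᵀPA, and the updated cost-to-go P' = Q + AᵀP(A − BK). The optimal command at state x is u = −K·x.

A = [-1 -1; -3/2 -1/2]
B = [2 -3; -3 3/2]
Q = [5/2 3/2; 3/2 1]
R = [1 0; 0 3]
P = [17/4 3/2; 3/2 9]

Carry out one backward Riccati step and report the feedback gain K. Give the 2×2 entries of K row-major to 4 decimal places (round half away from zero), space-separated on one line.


BᵀP = [4.0000 -24.0000; -10.5000 9.0000]
S = R + BᵀPB = [1 0; 0 3] + [80.0000 -48.0000; -48.0000 45.0000] = [81.0000 -48.0000; -48.0000 48.0000]
BᵀPA = [32.0000 8.0000; -3.0000 6.0000]
K = S⁻¹·BᵀPA = [0.8788 0.4242; 0.8163 0.5492]
A−BK = [-0.3087 -0.2008; -0.0881 -0.0511]
AᵀP(A−BK) = [3.3277 2.0720; 2.0720 1.3106]
P' = Q + AᵀP(A−BK) = [5.8277 3.5720; 3.5720 2.3106]
tr(P') = 8.1383

0.8788 0.4242 0.8163 0.5492


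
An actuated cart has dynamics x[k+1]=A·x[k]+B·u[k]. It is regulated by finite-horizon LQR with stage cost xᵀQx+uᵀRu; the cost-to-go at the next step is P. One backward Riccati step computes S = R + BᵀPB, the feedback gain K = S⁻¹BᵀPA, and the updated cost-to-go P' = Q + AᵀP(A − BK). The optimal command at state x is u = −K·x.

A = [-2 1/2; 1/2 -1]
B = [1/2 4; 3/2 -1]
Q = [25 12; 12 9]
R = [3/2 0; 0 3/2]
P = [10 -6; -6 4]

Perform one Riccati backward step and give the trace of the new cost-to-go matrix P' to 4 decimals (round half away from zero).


BᵀP = [-4.0000 3.0000; 46.0000 -28.0000]
S = R + BᵀPB = [3/2 0; 0 3/2] + [2.5000 -19.0000; -19.0000 212.0000] = [4.0000 -19.0000; -19.0000 213.5000]
BᵀPA = [9.5000 -5.0000; -106.0000 51.0000]
K = S⁻¹·BᵀPA = [0.0289 -0.1998; -0.4939 0.2211]
A−BK = [-0.0388 -0.2845; -0.0373 -0.4792]
AᵀP(A−BK) = [0.3704 -0.1658; -0.1658 0.2252]
P' = Q + AᵀP(A−BK) = [25.3704 11.8342; 11.8342 9.2252]
tr(P') = 34.5956

34.5956


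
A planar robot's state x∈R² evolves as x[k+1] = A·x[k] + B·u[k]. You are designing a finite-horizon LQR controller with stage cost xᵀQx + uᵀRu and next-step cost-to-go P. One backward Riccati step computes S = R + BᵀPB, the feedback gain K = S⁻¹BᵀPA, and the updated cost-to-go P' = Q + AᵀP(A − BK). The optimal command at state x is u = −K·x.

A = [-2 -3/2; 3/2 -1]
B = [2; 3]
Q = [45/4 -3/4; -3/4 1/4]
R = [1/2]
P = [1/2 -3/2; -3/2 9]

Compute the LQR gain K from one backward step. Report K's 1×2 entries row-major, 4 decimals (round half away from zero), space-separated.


BᵀP = [-3.5000 24.0000]
S = R + BᵀPB = [1/2] + [65.0000] = [65.5000]
BᵀPA = [43.0000 -18.7500]
K = S⁻¹·BᵀPA = [0.6565 -0.2863]
A−BK = [-3.3130 -0.9275; -0.4695 -0.1412]
AᵀP(A−BK) = [3.0210 0.6842; 0.6842 0.2576]
P' = Q + AᵀP(A−BK) = [14.2710 -0.0658; -0.0658 0.5076]
tr(P') = 14.7786

0.6565 -0.2863


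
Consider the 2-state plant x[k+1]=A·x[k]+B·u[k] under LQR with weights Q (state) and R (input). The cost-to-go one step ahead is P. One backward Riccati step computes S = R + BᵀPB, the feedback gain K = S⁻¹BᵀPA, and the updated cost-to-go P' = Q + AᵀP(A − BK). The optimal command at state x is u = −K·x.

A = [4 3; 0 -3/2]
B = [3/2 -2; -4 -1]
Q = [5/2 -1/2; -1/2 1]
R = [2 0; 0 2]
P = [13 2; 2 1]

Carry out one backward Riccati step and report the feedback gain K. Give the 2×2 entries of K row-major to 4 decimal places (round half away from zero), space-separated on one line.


BᵀP = [11.5000 -1.0000; -28.0000 -5.0000]
S = R + BᵀPB = [2 0; 0 2] + [21.2500 -22.0000; -22.0000 61.0000] = [23.2500 -22.0000; -22.0000 63.0000]
BᵀPA = [46.0000 36.0000; -112.0000 -76.5000]
K = S⁻¹·BᵀPA = [0.4425 0.5965; -1.6232 -1.0060]
A−BK = [0.0897 0.0933; 0.1468 -0.1201]
AᵀP(A−BK) = [5.8404 3.8909; 3.8909 2.8184]
P' = Q + AᵀP(A−BK) = [8.3404 3.3909; 3.3909 3.8184]
tr(P') = 12.1588

0.4425 0.5965 -1.6232 -1.0060


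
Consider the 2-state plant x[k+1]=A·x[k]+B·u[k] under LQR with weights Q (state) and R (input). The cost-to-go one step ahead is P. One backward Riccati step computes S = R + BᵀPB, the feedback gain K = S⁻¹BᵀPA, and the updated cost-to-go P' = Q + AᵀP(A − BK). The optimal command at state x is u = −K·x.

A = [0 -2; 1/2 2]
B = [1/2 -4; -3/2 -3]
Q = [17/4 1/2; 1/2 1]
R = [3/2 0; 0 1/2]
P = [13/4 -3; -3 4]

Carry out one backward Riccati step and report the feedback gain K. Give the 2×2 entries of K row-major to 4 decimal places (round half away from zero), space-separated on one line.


-0.2408 -1.6879 -0.0292 0.2803

BᵀP = [6.1250 -7.5000; -4.0000 0.0000]
S = R + BᵀPB = [3/2 0; 0 1/2] + [14.3125 -2.0000; -2.0000 16.0000] = [15.8125 -2.0000; -2.0000 16.5000]
BᵀPA = [-3.7500 -27.2500; 0.0000 8.0000]
K = S⁻¹·BᵀPA = [-0.2408 -1.6879; -0.0292 0.2803]
A−BK = [0.0036 -0.0350; 0.0511 0.3090]
AᵀP(A−BK) = [0.0968 0.6705; 0.6705 4.7634]
P' = Q + AᵀP(A−BK) = [4.3468 1.1705; 1.1705 5.7634]
tr(P') = 10.1102


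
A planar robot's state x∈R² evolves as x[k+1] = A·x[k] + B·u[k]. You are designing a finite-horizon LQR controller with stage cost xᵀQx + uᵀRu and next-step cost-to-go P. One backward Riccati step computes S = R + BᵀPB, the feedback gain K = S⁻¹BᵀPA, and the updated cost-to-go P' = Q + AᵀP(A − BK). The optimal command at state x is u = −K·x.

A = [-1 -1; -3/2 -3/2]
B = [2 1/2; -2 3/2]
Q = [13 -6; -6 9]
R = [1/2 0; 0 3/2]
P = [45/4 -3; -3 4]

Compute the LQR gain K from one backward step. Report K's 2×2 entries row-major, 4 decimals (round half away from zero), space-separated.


-0.1685 -0.1685 -1.0226 -1.0226

BᵀP = [28.5000 -14.0000; 1.1250 4.5000]
S = R + BᵀPB = [1/2 0; 0 3/2] + [85.0000 -6.7500; -6.7500 7.3125] = [85.5000 -6.7500; -6.7500 8.8125]
BᵀPA = [-7.5000 -7.5000; -7.8750 -7.8750]
K = S⁻¹·BᵀPA = [-0.1685 -0.1685; -1.0226 -1.0226]
A−BK = [-0.1518 -0.1518; -0.3029 -0.3029]
AᵀP(A−BK) = [1.9333 1.9333; 1.9333 1.9333]
P' = Q + AᵀP(A−BK) = [14.9333 -4.0667; -4.0667 10.9333]
tr(P') = 25.8665


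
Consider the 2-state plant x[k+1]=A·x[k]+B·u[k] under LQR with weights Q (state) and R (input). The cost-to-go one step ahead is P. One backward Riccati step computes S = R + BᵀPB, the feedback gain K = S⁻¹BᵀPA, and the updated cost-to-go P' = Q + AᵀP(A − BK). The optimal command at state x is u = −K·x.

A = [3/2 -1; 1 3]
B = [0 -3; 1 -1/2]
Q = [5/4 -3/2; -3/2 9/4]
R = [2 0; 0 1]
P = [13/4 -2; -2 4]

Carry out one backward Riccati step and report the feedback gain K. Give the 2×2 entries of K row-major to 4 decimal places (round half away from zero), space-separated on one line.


BᵀP = [-2.0000 4.0000; -8.7500 4.0000]
S = R + BᵀPB = [2 0; 0 1] + [4.0000 4.0000; 4.0000 24.2500] = [6.0000 4.0000; 4.0000 25.2500]
BᵀPA = [1.0000 14.0000; -9.1250 20.7500]
K = S⁻¹·BᵀPA = [0.4557 1.9963; -0.4336 0.5055]
A−BK = [0.1993 0.5166; 0.3275 1.2565]
AᵀP(A−BK) = [0.9004 2.7417; 2.7417 12.8118]
P' = Q + AᵀP(A−BK) = [2.1504 1.2417; 1.2417 15.0618]
tr(P') = 17.2122

0.4557 1.9963 -0.4336 0.5055


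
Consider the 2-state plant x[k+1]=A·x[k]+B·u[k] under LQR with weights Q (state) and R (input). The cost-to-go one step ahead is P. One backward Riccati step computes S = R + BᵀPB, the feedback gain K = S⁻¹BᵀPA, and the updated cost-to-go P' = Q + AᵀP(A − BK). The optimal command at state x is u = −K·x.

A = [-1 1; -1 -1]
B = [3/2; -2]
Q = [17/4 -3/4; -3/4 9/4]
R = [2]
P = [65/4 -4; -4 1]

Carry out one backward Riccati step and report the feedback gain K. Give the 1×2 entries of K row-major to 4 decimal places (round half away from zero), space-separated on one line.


BᵀP = [32.3750 -8.0000]
S = R + BᵀPB = [2] + [64.5625] = [66.5625]
BᵀPA = [-24.3750 40.3750]
K = S⁻¹·BᵀPA = [-0.3662 0.6066]
A−BK = [-0.4507 0.0901; -1.7324 0.2131]
AᵀP(A−BK) = [0.3239 -0.4648; -0.4648 0.7596]
P' = Q + AᵀP(A−BK) = [4.5739 -1.2148; -1.2148 3.0096]
tr(P') = 7.5836

-0.3662 0.6066


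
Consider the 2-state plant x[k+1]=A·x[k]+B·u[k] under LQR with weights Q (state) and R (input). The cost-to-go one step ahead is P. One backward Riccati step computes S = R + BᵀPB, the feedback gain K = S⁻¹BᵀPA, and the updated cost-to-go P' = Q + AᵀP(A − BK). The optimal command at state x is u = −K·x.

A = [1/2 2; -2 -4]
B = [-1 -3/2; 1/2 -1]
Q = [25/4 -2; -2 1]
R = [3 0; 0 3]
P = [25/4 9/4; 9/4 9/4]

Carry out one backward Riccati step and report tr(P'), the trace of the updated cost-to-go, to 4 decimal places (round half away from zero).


29.5546

BᵀP = [-5.1250 -1.1250; -11.6250 -5.6250]
S = R + BᵀPB = [3 0; 0 3] + [4.5625 8.8125; 8.8125 23.0625] = [7.5625 8.8125; 8.8125 26.0625]
BᵀPA = [-0.3125 -5.7500; 5.4375 -0.7500]
K = S⁻¹·BᵀPA = [-0.4694 -1.1994; 0.3673 0.3768]
A−BK = [0.5816 1.3658; -1.3980 -3.0235]
AᵀP(A−BK) = [3.9184 8.3265; 8.3265 18.3862]
P' = Q + AᵀP(A−BK) = [10.1684 6.3265; 6.3265 19.3862]
tr(P') = 29.5546


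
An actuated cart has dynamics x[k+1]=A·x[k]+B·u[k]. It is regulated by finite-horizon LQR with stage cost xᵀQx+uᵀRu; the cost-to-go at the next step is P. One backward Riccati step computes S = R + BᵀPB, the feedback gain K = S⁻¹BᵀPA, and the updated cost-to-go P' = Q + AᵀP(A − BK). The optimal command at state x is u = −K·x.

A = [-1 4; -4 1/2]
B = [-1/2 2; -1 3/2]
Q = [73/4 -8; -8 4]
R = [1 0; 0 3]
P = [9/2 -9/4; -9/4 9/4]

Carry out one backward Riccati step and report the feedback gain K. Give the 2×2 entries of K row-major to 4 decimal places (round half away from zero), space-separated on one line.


2.2909 1.2560 0.2182 1.9150

BᵀP = [0.0000 -1.1250; 5.6250 -1.1250]
S = R + BᵀPB = [1 0; 0 3] + [1.1250 -1.6875; -1.6875 9.5625] = [2.1250 -1.6875; -1.6875 12.5625]
BᵀPA = [4.5000 -0.5625; -1.1250 21.9375]
K = S⁻¹·BᵀPA = [2.2909 1.2560; 0.2182 1.9150]
A−BK = [-0.2909 0.7980; -2.0364 -1.1165]
AᵀP(A−BK) = [12.4364 11.1273; 11.1273 22.2590]
P' = Q + AᵀP(A−BK) = [30.6864 3.1273; 3.1273 26.2590]
tr(P') = 56.9453


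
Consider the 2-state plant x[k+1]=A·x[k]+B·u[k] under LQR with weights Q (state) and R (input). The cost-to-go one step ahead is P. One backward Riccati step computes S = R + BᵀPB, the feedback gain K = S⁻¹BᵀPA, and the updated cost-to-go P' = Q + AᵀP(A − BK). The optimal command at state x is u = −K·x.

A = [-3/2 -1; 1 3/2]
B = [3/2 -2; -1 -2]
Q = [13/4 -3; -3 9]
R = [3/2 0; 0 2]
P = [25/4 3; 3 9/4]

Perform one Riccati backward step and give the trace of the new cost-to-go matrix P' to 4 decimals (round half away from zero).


14.0857

BᵀP = [6.3750 2.2500; -18.5000 -10.5000]
S = R + BᵀPB = [3/2 0; 0 2] + [7.3125 -17.2500; -17.2500 58.0000] = [8.8125 -17.2500; -17.2500 60.0000]
BᵀPA = [-7.3125 -3.0000; 17.2500 2.7500]
K = S⁻¹·BᵀPA = [-0.6107 -0.5734; 0.1119 -0.1190]
A−BK = [-0.3601 -0.3779; 0.6131 0.6886]
AᵀP(A−BK) = [0.9161 0.8601; 0.8601 0.9196]
P' = Q + AᵀP(A−BK) = [4.1661 -2.1399; -2.1399 9.9196]
tr(P') = 14.0857


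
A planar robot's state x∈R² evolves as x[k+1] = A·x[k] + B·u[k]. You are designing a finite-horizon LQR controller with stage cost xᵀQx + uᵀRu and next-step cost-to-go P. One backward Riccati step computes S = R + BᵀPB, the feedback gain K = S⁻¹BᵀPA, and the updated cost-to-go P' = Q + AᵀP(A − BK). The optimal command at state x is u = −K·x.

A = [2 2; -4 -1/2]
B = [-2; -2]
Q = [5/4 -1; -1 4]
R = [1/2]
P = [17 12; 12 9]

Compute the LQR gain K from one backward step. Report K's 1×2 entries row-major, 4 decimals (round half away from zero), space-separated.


BᵀP = [-58.0000 -42.0000]
S = R + BᵀPB = [1/2] + [200.0000] = [200.5000]
BᵀPA = [52.0000 -95.0000]
K = S⁻¹·BᵀPA = [0.2594 -0.4738]
A−BK = [2.5187 1.0524; -3.4813 -1.4476]
AᵀP(A−BK) = [6.5137 2.6384; 2.6384 1.2375]
P' = Q + AᵀP(A−BK) = [7.7637 1.6384; 1.6384 5.2375]
tr(P') = 13.0012

0.2594 -0.4738


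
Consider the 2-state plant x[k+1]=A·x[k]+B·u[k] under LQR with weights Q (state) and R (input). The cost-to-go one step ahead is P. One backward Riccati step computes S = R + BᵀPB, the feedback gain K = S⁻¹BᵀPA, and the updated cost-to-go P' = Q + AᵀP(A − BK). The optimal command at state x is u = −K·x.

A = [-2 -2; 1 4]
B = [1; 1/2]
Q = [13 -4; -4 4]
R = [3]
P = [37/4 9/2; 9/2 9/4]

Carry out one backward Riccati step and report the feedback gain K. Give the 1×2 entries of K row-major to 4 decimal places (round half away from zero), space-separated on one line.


-1.0036 -0.0289

BᵀP = [11.5000 5.6250]
S = R + BᵀPB = [3] + [14.3125] = [17.3125]
BᵀPA = [-17.3750 -0.5000]
K = S⁻¹·BᵀPA = [-1.0036 -0.0289]
A−BK = [-0.9964 -1.9711; 1.5018 4.0144]
AᵀP(A−BK) = [3.8123 0.4982; 0.4982 0.9856]
P' = Q + AᵀP(A−BK) = [16.8123 -3.5018; -3.5018 4.9856]
tr(P') = 21.7978


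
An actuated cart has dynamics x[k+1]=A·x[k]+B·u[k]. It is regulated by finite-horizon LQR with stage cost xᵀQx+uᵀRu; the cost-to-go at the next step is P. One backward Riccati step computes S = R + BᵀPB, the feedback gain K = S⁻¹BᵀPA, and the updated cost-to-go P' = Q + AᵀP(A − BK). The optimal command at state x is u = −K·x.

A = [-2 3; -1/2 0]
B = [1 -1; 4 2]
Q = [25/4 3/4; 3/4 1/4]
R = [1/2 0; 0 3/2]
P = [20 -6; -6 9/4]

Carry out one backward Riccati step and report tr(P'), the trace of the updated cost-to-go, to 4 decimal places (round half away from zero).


BᵀP = [-4.0000 3.0000; -32.0000 10.5000]
S = R + BᵀPB = [1/2 0; 0 3/2] + [8.0000 10.0000; 10.0000 53.0000] = [8.5000 10.0000; 10.0000 54.5000]
BᵀPA = [6.5000 -12.0000; 58.7500 -96.0000]
K = S⁻¹·BᵀPA = [-0.6421 0.8424; 1.1958 -1.9160]
A−BK = [-0.1621 0.2416; -0.3231 0.4625]
AᵀP(A−BK) = [2.4829 -3.9085; -3.9085 6.1693]
P' = Q + AᵀP(A−BK) = [8.7329 -3.1585; -3.1585 6.4193]
tr(P') = 15.1522

15.1522


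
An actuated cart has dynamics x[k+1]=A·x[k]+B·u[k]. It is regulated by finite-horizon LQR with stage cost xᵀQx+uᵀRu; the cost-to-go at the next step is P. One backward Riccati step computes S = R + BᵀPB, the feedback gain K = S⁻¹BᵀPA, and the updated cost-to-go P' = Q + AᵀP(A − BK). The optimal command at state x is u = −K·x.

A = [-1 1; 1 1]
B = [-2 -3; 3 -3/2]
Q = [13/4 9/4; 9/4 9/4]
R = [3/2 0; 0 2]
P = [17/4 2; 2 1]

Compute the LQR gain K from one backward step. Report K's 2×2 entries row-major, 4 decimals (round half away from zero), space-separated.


BᵀP = [-2.5000 -1.0000; -15.7500 -7.5000]
S = R + BᵀPB = [3/2 0; 0 2] + [2.0000 9.0000; 9.0000 58.5000] = [3.5000 9.0000; 9.0000 60.5000]
BᵀPA = [1.5000 -3.5000; 8.2500 -23.2500]
K = S⁻¹·BᵀPA = [0.1262 -0.0191; 0.1176 -0.3815]
A−BK = [-0.3948 -0.1826; 0.7978 0.4852]
AᵀP(A−BK) = [0.0906 -0.0743; -0.0743 0.3143]
P' = Q + AᵀP(A−BK) = [3.3406 2.1757; 2.1757 2.5643]
tr(P') = 5.9049

0.1262 -0.0191 0.1176 -0.3815


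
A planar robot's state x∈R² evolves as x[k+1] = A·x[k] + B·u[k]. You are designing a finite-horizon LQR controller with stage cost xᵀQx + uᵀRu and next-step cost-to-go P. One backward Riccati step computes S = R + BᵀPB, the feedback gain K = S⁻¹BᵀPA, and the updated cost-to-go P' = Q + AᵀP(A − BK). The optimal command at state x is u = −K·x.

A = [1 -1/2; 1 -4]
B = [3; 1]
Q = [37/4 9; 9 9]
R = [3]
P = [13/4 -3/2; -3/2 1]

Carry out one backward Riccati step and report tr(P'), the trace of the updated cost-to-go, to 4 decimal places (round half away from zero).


BᵀP = [8.2500 -3.5000]
S = R + BᵀPB = [3] + [21.2500] = [24.2500]
BᵀPA = [4.7500 9.8750]
K = S⁻¹·BᵀPA = [0.1959 0.4072]
A−BK = [0.4124 -1.7216; 0.8041 -4.4072]
AᵀP(A−BK) = [0.3196 -0.8093; -0.8093 6.7912]
P' = Q + AᵀP(A−BK) = [9.5696 8.1907; 8.1907 15.7912]
tr(P') = 25.3608

25.3608


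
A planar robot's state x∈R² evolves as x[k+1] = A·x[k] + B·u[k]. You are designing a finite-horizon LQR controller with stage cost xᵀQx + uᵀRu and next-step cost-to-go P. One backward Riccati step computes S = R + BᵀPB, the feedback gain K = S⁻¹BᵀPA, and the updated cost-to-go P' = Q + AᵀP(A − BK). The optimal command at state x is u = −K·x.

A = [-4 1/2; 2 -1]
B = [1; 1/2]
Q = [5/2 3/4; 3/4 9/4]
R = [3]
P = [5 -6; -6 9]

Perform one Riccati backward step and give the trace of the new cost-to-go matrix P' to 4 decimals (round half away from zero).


203.0588

BᵀP = [2.0000 -1.5000]
S = R + BᵀPB = [3] + [1.2500] = [4.2500]
BᵀPA = [-11.0000 2.5000]
K = S⁻¹·BᵀPA = [-2.5882 0.5882]
A−BK = [-1.4118 -0.0882; 3.2941 -1.2941]
AᵀP(A−BK) = [183.5294 -51.5294; -51.5294 14.7794]
P' = Q + AᵀP(A−BK) = [186.0294 -50.7794; -50.7794 17.0294]
tr(P') = 203.0588


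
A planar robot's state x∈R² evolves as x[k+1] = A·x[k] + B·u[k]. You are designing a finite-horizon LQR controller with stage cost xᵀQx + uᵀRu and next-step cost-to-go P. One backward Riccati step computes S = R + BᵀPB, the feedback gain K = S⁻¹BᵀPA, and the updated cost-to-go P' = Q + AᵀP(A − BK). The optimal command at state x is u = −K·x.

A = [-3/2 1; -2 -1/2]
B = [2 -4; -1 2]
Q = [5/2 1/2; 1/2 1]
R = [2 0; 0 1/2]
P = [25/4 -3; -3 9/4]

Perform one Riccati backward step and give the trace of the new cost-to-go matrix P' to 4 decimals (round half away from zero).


BᵀP = [15.5000 -8.2500; -31.0000 16.5000]
S = R + BᵀPB = [2 0; 0 1/2] + [39.2500 -78.5000; -78.5000 157.0000] = [41.2500 -78.5000; -78.5000 157.5000]
BᵀPA = [-6.7500 19.6250; 13.5000 -39.2500]
K = S⁻¹·BᵀPA = [-0.0101 0.0293; 0.0807 -0.2346]
A−BK = [-1.1571 0.0030; -2.1715 -0.0015]
AᵀP(A−BK) = [3.9051 -0.0101; -0.0101 0.0293]
P' = Q + AᵀP(A−BK) = [6.4051 0.4899; 0.4899 1.0293]
tr(P') = 7.4345

7.4345


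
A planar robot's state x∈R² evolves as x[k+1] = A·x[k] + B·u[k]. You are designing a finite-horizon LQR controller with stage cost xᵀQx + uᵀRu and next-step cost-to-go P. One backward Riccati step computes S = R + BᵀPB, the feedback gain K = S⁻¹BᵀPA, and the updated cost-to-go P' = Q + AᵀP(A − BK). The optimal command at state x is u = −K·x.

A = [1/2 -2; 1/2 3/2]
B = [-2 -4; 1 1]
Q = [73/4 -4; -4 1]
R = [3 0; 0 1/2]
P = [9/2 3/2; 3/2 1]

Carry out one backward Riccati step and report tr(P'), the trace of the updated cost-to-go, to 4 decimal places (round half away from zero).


20.1195

BᵀP = [-7.5000 -2.0000; -16.5000 -5.0000]
S = R + BᵀPB = [3 0; 0 1/2] + [13.0000 28.0000; 28.0000 61.0000] = [16.0000 28.0000; 28.0000 61.5000]
BᵀPA = [-4.7500 12.0000; -10.7500 25.5000]
K = S⁻¹·BᵀPA = [0.0444 0.1200; -0.1950 0.3600]
A−BK = [-0.1913 -0.3200; 0.6506 1.0200]
AᵀP(A−BK) = [0.2395 0.3150; 0.3150 0.6300]
P' = Q + AᵀP(A−BK) = [18.4895 -3.6850; -3.6850 1.6300]
tr(P') = 20.1195


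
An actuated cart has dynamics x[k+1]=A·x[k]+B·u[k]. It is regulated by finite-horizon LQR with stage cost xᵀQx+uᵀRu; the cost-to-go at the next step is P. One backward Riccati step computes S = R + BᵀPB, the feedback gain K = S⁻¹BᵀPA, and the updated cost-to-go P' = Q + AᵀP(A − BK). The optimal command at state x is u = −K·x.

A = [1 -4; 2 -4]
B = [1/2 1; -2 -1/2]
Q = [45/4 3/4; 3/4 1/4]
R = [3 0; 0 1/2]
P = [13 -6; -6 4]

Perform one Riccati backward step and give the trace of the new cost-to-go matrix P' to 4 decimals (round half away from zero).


BᵀP = [18.5000 -11.0000; 16.0000 -8.0000]
S = R + BᵀPB = [3 0; 0 1/2] + [31.2500 24.0000; 24.0000 20.0000] = [34.2500 24.0000; 24.0000 20.5000]
BᵀPA = [-3.5000 -30.0000; 0.0000 -32.0000]
K = S⁻¹·BᵀPA = [-0.5689 1.2131; 0.6660 -2.9812]
A−BK = [0.6184 -1.6254; 1.1952 -3.0644]
AᵀP(A−BK) = [3.0089 -7.7542; -7.7542 20.9950]
P' = Q + AᵀP(A−BK) = [14.2589 -7.0042; -7.0042 21.2450]
tr(P') = 35.5040

35.5040


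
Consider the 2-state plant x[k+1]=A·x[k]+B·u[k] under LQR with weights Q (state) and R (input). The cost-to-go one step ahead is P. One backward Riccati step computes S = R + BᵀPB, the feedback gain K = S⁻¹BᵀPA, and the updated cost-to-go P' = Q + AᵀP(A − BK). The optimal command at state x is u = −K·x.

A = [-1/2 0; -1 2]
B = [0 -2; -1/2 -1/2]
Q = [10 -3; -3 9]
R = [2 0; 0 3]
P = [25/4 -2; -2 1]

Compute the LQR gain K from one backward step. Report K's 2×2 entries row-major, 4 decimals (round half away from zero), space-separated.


0.0765 -0.2330 0.0983 0.2718

BᵀP = [1.0000 -0.5000; -11.5000 3.5000]
S = R + BᵀPB = [2 0; 0 3] + [0.2500 -1.7500; -1.7500 21.2500] = [2.2500 -1.7500; -1.7500 24.2500]
BᵀPA = [0.0000 -1.0000; 2.2500 7.0000]
K = S⁻¹·BᵀPA = [0.0765 -0.2330; 0.0983 0.2718]
A−BK = [-0.3034 0.5437; -0.9126 2.0194]
AᵀP(A−BK) = [0.3413 -0.6117; -0.6117 1.8641]
P' = Q + AᵀP(A−BK) = [10.3413 -3.6117; -3.6117 10.8641]
tr(P') = 21.2054


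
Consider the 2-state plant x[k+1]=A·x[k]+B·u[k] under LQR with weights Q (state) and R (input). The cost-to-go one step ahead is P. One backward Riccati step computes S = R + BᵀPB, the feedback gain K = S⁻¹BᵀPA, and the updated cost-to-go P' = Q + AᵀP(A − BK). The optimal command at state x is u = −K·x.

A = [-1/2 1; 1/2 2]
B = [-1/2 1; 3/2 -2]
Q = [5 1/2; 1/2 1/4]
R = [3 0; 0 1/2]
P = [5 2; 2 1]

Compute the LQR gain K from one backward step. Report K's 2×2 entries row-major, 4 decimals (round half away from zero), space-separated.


-0.0500 0.5500 -0.3500 0.8500

BᵀP = [0.5000 0.5000; 1.0000 0.0000]
S = R + BᵀPB = [3 0; 0 1/2] + [0.5000 -0.5000; -0.5000 1.0000] = [3.5000 -0.5000; -0.5000 1.5000]
BᵀPA = [0.0000 1.5000; -0.5000 1.0000]
K = S⁻¹·BᵀPA = [-0.0500 0.5500; -0.3500 0.8500]
A−BK = [-0.1750 0.4250; -0.1250 2.8750]
AᵀP(A−BK) = [0.3250 -2.0750; -2.0750 15.3250]
P' = Q + AᵀP(A−BK) = [5.3250 -1.5750; -1.5750 15.5750]
tr(P') = 20.9000


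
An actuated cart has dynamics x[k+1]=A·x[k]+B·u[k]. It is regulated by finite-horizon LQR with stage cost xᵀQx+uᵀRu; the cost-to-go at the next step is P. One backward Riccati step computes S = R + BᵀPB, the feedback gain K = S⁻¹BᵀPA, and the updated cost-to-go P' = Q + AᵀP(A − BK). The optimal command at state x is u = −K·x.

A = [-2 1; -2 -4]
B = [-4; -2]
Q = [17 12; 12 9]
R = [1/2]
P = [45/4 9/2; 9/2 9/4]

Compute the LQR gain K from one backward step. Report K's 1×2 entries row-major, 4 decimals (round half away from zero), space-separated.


0.5851 0.1377

BᵀP = [-54.0000 -22.5000]
S = R + BᵀPB = [1/2] + [261.0000] = [261.5000]
BᵀPA = [153.0000 36.0000]
K = S⁻¹·BᵀPA = [0.5851 0.1377]
A−BK = [0.3403 1.5507; -0.8298 -3.7247]
AᵀP(A−BK) = [0.4818 1.4369; 1.4369 6.2940]
P' = Q + AᵀP(A−BK) = [17.4818 13.4369; 13.4369 15.2940]
tr(P') = 32.7758


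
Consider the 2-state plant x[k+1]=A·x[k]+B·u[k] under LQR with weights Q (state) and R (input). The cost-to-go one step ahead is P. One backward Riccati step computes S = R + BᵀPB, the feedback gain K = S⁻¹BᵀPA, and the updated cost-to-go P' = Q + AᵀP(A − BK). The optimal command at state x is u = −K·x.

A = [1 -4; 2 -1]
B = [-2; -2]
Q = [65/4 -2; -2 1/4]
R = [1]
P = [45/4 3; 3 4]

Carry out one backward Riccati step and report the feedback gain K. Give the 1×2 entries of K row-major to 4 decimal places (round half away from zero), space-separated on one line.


BᵀP = [-28.5000 -14.0000]
S = R + BᵀPB = [1] + [85.0000] = [86.0000]
BᵀPA = [-56.5000 128.0000]
K = S⁻¹·BᵀPA = [-0.6570 1.4884]
A−BK = [-0.3140 -1.0233; 0.6860 1.9767]
AᵀP(A−BK) = [2.1308 4.0930; 4.0930 17.4884]
P' = Q + AᵀP(A−BK) = [18.3808 2.0930; 2.0930 17.7384]
tr(P') = 36.1192

-0.6570 1.4884


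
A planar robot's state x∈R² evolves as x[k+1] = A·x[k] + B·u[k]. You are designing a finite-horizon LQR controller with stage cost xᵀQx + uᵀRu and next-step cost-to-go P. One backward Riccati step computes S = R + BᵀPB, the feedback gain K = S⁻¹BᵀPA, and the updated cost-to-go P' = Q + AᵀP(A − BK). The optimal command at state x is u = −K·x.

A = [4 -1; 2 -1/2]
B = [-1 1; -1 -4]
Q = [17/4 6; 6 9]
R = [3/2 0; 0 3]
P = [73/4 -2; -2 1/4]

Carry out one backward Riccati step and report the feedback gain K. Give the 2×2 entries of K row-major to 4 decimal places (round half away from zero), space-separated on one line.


-1.9686 0.4922 1.2904 -0.3226

BᵀP = [-16.2500 1.7500; 26.2500 -3.0000]
S = R + BᵀPB = [3/2 0; 0 3] + [14.5000 -23.2500; -23.2500 38.2500] = [16.0000 -23.2500; -23.2500 41.2500]
BᵀPA = [-61.5000 15.3750; 99.0000 -24.7500]
K = S⁻¹·BᵀPA = [-1.9686 0.4922; 1.2904 -0.3226]
A−BK = [0.7410 -0.1852; 5.1931 -1.2983]
AᵀP(A−BK) = [12.1790 -3.0447; -3.0447 0.7612]
P' = Q + AᵀP(A−BK) = [16.4290 2.9553; 2.9553 9.7612]
tr(P') = 26.1901


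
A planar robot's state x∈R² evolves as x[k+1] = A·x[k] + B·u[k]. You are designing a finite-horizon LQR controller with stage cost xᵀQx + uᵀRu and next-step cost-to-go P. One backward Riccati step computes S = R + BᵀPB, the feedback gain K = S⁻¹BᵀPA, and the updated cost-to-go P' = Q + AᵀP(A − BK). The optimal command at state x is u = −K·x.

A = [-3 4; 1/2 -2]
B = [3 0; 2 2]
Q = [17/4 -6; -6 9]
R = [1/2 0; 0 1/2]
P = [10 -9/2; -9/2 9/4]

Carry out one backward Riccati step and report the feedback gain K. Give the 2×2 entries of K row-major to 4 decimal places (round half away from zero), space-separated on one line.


BᵀP = [21.0000 -9.0000; -9.0000 4.5000]
S = R + BᵀPB = [1/2 0; 0 1/2] + [45.0000 -18.0000; -18.0000 9.0000] = [45.5000 -18.0000; -18.0000 9.5000]
BᵀPA = [-67.5000 102.0000; 29.2500 -45.0000]
K = S⁻¹·BᵀPA = [-1.0600 1.4688; 1.0704 -1.9538]
A−BK = [0.1801 -0.4065; 0.4792 -1.0300]
AᵀP(A−BK) = [1.1990 -1.9555; -1.9555 3.2587]
P' = Q + AᵀP(A−BK) = [5.4490 -7.9555; -7.9555 12.2587]
tr(P') = 17.7077

-1.0600 1.4688 1.0704 -1.9538


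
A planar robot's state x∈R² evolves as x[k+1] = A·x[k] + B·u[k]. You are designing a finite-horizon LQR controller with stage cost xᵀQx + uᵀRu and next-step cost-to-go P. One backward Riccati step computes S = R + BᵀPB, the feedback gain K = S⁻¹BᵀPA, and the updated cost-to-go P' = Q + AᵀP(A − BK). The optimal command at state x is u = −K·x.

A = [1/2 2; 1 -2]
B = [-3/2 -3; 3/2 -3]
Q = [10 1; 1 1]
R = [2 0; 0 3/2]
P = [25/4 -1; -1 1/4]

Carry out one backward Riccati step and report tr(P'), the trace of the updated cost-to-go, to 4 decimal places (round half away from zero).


12.7266

BᵀP = [-10.8750 1.8750; -15.7500 2.2500]
S = R + BᵀPB = [2 0; 0 3/2] + [19.1250 27.0000; 27.0000 40.5000] = [21.1250 27.0000; 27.0000 42.0000]
BᵀPA = [-3.5625 -25.5000; -5.6250 -36.0000]
K = S⁻¹·BᵀPA = [0.0142 -0.6256; -0.1431 -0.4550]
A−BK = [0.0921 -0.3033; 0.5495 -2.4265]
AᵀP(A−BK) = [0.0584 -0.0379; -0.0379 1.6682]
P' = Q + AᵀP(A−BK) = [10.0584 0.9621; 0.9621 2.6682]
tr(P') = 12.7266
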